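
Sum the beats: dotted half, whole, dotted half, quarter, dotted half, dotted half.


Beat values:
  dotted half = 3 beats
  whole = 4 beats
  dotted half = 3 beats
  quarter = 1 beat
  dotted half = 3 beats
  dotted half = 3 beats
Sum = 3 + 4 + 3 + 1 + 3 + 3
= 17 beats


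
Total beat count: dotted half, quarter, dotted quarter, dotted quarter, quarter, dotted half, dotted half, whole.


Let's work it out.
Beat values:
  dotted half = 3 beats
  quarter = 1 beat
  dotted quarter = 1.5 beats
  dotted quarter = 1.5 beats
  quarter = 1 beat
  dotted half = 3 beats
  dotted half = 3 beats
  whole = 4 beats
Sum = 3 + 1 + 1.5 + 1.5 + 1 + 3 + 3 + 4
= 18 beats


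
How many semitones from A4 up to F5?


Let's work it out.
Absolute semitone position = octave×12 + chromatic position
A4: 4×12 + 9 = 57
F5: 5×12 + 5 = 65
Difference = 65 - 57 = 8
= 8 semitones


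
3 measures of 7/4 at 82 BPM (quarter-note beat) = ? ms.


Quarter-note beat duration = 60000 / 82 ms
Beats per measure (7/4) = 7
One measure = 7 × 60000 / 82 = 420000 / 82 ms
3 measures = 3 × 420000 / 82 = 1260000 / 82
= 15365.9 ms


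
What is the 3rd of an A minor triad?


Solution.
Minor triad = root + minor 3rd (3 semitones) + perfect 5th (7 semitones)
A triad on A stacks thirds, so the chord tones use letter names A-C-E
Root: A
Minor 3rd above A: C
Perfect 5th above A: E
The 3rd = C


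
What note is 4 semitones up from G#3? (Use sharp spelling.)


Step by step:
G#3: chromatic position 8 in octave 3 → absolute = 3×12 + 8 = 44
Transpose up 4: 44 + 4 = 48
48 = 4×12 + 0 → C in octave 4
Result = C4


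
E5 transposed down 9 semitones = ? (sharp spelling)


Let's work it out.
E5: chromatic position 4 in octave 5 → absolute = 5×12 + 4 = 64
Transpose down 9: 64 - 9 = 55
55 = 4×12 + 7 → G in octave 4
Result = G4


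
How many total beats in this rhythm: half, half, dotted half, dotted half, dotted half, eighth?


Beat values:
  half = 2 beats
  half = 2 beats
  dotted half = 3 beats
  dotted half = 3 beats
  dotted half = 3 beats
  eighth = 0.5 beats
Sum = 2 + 2 + 3 + 3 + 3 + 0.5
= 13.5 beats


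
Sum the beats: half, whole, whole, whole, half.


Reasoning:
Beat values:
  half = 2 beats
  whole = 4 beats
  whole = 4 beats
  whole = 4 beats
  half = 2 beats
Sum = 2 + 4 + 4 + 4 + 2
= 16 beats


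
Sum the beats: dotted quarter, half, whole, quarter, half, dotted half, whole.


Solution.
Beat values:
  dotted quarter = 1.5 beats
  half = 2 beats
  whole = 4 beats
  quarter = 1 beat
  half = 2 beats
  dotted half = 3 beats
  whole = 4 beats
Sum = 1.5 + 2 + 4 + 1 + 2 + 3 + 4
= 17.5 beats


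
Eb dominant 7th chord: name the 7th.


Solution.
Dominant 7th chord = root + major 3rd + perfect 5th + minor 7th
Seventh chords stack in thirds, so the letter names are E-G-B-D
Root: Eb
Major 3rd above Eb: G
Perfect 5th above Eb: Bb
Minor 7th above Eb: Db
The 7th = Db


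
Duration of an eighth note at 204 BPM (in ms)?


One quarter-note beat = 60000 / BPM = 60000 / 204 ms
Eighth note = 1/2 × quarter note
Duration = 1/2 × 60000 / 204 = 30000 / 204
= 147.1 ms


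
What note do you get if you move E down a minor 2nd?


Solution.
minor 2nd: 2 letter names, 1 semitones
Letter: E - 1 → D
Pitch: E - 1 semitones, spelled as a D → D#
= D#


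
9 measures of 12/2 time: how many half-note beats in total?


Step by step:
Time signature 12/2: the bottom number 2 means the half note gets one count
The top number 12 means 12 half-note beats per measure
Total = 12 × 9 measures
= 108 half-note beats


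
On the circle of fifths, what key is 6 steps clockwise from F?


Solution.
Each clockwise step on the circle of fifths moves up a perfect 5th
From F: F → C → G → D → A → E → B
= B


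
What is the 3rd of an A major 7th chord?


Let's work it out.
Major 7th chord = root + major 3rd + perfect 5th + major 7th
Seventh chords stack in thirds, so the letter names are A-C-E-G
Root: A
Major 3rd above A: C#
Perfect 5th above A: E
Major 7th above A: G#
The 3rd = C#


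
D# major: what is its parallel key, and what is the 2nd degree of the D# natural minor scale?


Working:
Parallel keys share the same tonic but differ in mode
D# major → parallel is D# minor
D# natural minor scale: D# E# F# G# A# B C#
= D# minor; 2nd degree = E#


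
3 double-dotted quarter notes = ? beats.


Reasoning:
Base quarter note = 1 beat
Dot 1 adds half the previous value: +1/2
Dot 2 adds half the previous value: +1/4
One double-dotted quarter = 1 + 1/2 + 1/4 = 7/4
3 of them = 3 × 7/4 = 21/4
= 21/4 beats


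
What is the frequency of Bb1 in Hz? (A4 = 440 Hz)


Reasoning:
f = 440 × 2^(n/12) where n = semitones from A4
Bb1: -35 semitones from A4
f = 440 × 2^(-35/12)
f = 58.27 Hz


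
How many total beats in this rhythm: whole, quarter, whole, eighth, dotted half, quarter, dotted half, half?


Step by step:
Beat values:
  whole = 4 beats
  quarter = 1 beat
  whole = 4 beats
  eighth = 0.5 beats
  dotted half = 3 beats
  quarter = 1 beat
  dotted half = 3 beats
  half = 2 beats
Sum = 4 + 1 + 4 + 0.5 + 3 + 1 + 3 + 2
= 18.5 beats


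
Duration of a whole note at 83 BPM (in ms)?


Reasoning:
One quarter-note beat = 60000 / BPM = 60000 / 83 ms
Whole note = 4 × quarter note
Duration = 4 × 60000 / 83 = 240000 / 83
= 2891.6 ms


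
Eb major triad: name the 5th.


Major triad = root + major 3rd (4 semitones) + perfect 5th (7 semitones)
A triad on Eb stacks thirds, so the chord tones use letter names E-G-B
Root: Eb
Major 3rd above Eb: G
Perfect 5th above Eb: Bb
The 5th = Bb


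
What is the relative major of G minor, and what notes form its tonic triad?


The relative major shares the key signature and is a minor 3rd above the minor tonic
A minor 3rd above G is Bb
→ relative major of G minor is Bb major
Tonic triad of Bb major = root + major 3rd + perfect 5th = Bb D F
= Bb major; triad = Bb D F


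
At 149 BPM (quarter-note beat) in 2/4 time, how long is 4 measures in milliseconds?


Let's work it out.
Quarter-note beat duration = 60000 / 149 ms
Beats per measure (2/4) = 2
One measure = 2 × 60000 / 149 = 120000 / 149 ms
4 measures = 4 × 120000 / 149 = 480000 / 149
= 3221.5 ms


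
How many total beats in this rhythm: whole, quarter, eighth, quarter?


Solution.
Beat values:
  whole = 4 beats
  quarter = 1 beat
  eighth = 0.5 beats
  quarter = 1 beat
Sum = 4 + 1 + 0.5 + 1
= 6.5 beats


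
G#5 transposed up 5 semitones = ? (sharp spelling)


G#5: chromatic position 8 in octave 5 → absolute = 5×12 + 8 = 68
Transpose up 5: 68 + 5 = 73
73 = 6×12 + 1 → C# in octave 6
Result = C#6


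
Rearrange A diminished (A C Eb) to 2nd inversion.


Root position: A C Eb
2nd inversion: move root and 3rd up an octave
Bass note: Eb
Notes (bottom to top) = Eb A C


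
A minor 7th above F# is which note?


Step by step:
A 7th spans 7 letter names, so from F we land on E
A minor 7th = 10 semitones above F#
Spell E at that pitch: E
= E


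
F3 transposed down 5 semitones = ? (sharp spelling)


Reasoning:
F3: chromatic position 5 in octave 3 → absolute = 3×12 + 5 = 41
Transpose down 5: 41 - 5 = 36
36 = 3×12 + 0 → C in octave 3
Result = C3


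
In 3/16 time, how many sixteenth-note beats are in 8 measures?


Step by step:
Time signature 3/16: the bottom number 16 means the sixteenth note gets one count
The top number 3 means 3 sixteenth-note beats per measure
Total = 3 × 8 measures
= 24 sixteenth-note beats


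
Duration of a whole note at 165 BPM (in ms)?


Solution.
One quarter-note beat = 60000 / BPM = 60000 / 165 ms
Whole note = 4 × quarter note
Duration = 4 × 60000 / 165 = 240000 / 165
= 1454.5 ms


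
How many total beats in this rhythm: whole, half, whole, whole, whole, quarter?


Step by step:
Beat values:
  whole = 4 beats
  half = 2 beats
  whole = 4 beats
  whole = 4 beats
  whole = 4 beats
  quarter = 1 beat
Sum = 4 + 2 + 4 + 4 + 4 + 1
= 19 beats


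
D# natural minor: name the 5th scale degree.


Working:
Natural minor scale pattern: W-H-W-W-H-W-W (2-1-2-2-1-2-2 semitones)
Starting from D#:
  D# + 2 semitones → E#
  E# + 1 semitone → F#
  F# + 2 semitones → G#
  G# + 2 semitones → A#
  A# + 1 semitone → B
  B + 2 semitones → C#
  C# + 2 semitones → D#
Scale: D# E# F# G# A# B C#
Degree 5 = A#


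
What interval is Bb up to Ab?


Reasoning:
Letter names: B → A spans 7 letter names → a 7th
Semitones: Bb → Ab = 10 half-steps
A 7th of 10 semitones is a minor 7th
= minor 7th


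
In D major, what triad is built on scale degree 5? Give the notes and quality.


Reasoning:
D major scale: D E F# G A B C#
Diatonic triad on degree 5 stacks scale notes 5, 7, 2: A C# E
A→C# = 4 semitones; A→E = 7 semitones → major triad
= A C# E (major)


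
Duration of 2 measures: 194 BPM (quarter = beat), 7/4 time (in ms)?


Step by step:
Quarter-note beat duration = 60000 / 194 ms
Beats per measure (7/4) = 7
One measure = 7 × 60000 / 194 = 420000 / 194 ms
2 measures = 2 × 420000 / 194 = 840000 / 194
= 4329.9 ms


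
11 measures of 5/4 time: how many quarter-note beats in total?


Solution.
Time signature 5/4: the bottom number 4 means the quarter note gets one count
The top number 5 means 5 quarter-note beats per measure
Total = 5 × 11 measures
= 55 quarter-note beats


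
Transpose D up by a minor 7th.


minor 7th: 7 letter names, 10 semitones
Letter: D + 6 → C
Pitch: D + 10 semitones, spelled as a C → C
= C


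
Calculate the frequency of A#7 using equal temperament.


Reasoning:
f = 440 × 2^(n/12) where n = semitones from A4
A#7: 37 semitones from A4
f = 440 × 2^(37/12)
f = 3729.31 Hz


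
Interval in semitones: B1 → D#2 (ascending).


Solution.
Absolute semitone position = octave×12 + chromatic position
B1: 1×12 + 11 = 23
D#2: 2×12 + 3 = 27
Difference = 27 - 23 = 4
= 4 semitones


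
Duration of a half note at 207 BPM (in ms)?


Let's work it out.
One quarter-note beat = 60000 / BPM = 60000 / 207 ms
Half note = 2 × quarter note
Duration = 2 × 60000 / 207 = 120000 / 207
= 579.7 ms


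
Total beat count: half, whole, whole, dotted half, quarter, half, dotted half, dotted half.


Step by step:
Beat values:
  half = 2 beats
  whole = 4 beats
  whole = 4 beats
  dotted half = 3 beats
  quarter = 1 beat
  half = 2 beats
  dotted half = 3 beats
  dotted half = 3 beats
Sum = 2 + 4 + 4 + 3 + 1 + 2 + 3 + 3
= 22 beats


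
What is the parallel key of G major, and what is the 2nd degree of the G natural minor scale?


Parallel keys share the same tonic but differ in mode
G major → parallel is G minor
G natural minor scale: G A Bb C D Eb F
= G minor; 2nd degree = A


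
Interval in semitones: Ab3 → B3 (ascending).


Let's work it out.
Absolute semitone position = octave×12 + chromatic position
Ab3: 3×12 + 8 = 44
B3: 3×12 + 11 = 47
Difference = 47 - 44 = 3
= 3 semitones


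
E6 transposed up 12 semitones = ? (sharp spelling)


Let's work it out.
E6: chromatic position 4 in octave 6 → absolute = 6×12 + 4 = 76
Transpose up 12: 76 + 12 = 88
88 = 7×12 + 4 → E in octave 7
Result = E7


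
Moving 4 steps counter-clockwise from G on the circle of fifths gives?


Each counter-clockwise step moves down a perfect 5th (= up a perfect 4th)
From G: G → C → F → Bb → Eb
= Eb


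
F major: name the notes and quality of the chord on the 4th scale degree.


Working:
F major scale: F G A Bb C D E
Diatonic triad on degree 4 stacks scale notes 4, 6, 1: Bb D F
Bb→D = 4 semitones; Bb→F = 7 semitones → major triad
= Bb D F (major)


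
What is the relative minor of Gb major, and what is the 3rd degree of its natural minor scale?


Working:
The relative minor shares the major's key signature and starts on its 6th degree
6th degree = a major 6th above the tonic; a major 6th above Gb is Eb
→ relative minor of Gb major is Eb minor
Eb natural minor scale: Eb F Gb Ab Bb Cb Db
= Eb minor; 3rd degree = Gb


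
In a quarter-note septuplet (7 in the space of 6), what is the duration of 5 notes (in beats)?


Septuplet: 7 notes occupy the space of 6 quarter notes
Space = 6 × 1 = 6 beats
Each septuplet note = 6 / 7 = 6/7 beats
5 notes = 5 × 6/7 = 30/7
= 30/7 beats


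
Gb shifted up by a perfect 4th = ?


Step by step:
perfect 4th: 4 letter names, 5 semitones
Letter: G + 3 → C
Pitch: Gb + 5 semitones, spelled as a C → Cb
= Cb


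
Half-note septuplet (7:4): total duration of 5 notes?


Solution.
Septuplet: 7 notes occupy the space of 4 half notes
Space = 4 × 2 = 8 beats
Each septuplet note = 8 / 7 = 8/7 beats
5 notes = 5 × 8/7 = 40/7
= 40/7 beats


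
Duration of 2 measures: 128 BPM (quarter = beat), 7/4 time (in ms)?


Quarter-note beat duration = 60000 / 128 ms
Beats per measure (7/4) = 7
One measure = 7 × 60000 / 128 = 420000 / 128 ms
2 measures = 2 × 420000 / 128 = 840000 / 128
= 6562.5 ms


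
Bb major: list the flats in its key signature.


Reasoning:
Flat major keys: C(0), F(1), Bb(2), Eb(3), Ab(4), Db(5), Gb(6), Cb(7)
Bb major has 2 flats
Order of flats: Bb Eb Ab Db Gb Cb Fb → first 2: Bb, Eb
= Bb, Eb


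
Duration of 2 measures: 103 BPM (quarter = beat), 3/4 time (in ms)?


Let's work it out.
Quarter-note beat duration = 60000 / 103 ms
Beats per measure (3/4) = 3
One measure = 3 × 60000 / 103 = 180000 / 103 ms
2 measures = 2 × 180000 / 103 = 360000 / 103
= 3495.1 ms


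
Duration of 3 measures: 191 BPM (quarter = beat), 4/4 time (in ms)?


Let's work it out.
Quarter-note beat duration = 60000 / 191 ms
Beats per measure (4/4) = 4
One measure = 4 × 60000 / 191 = 240000 / 191 ms
3 measures = 3 × 240000 / 191 = 720000 / 191
= 3769.6 ms


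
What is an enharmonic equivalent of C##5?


Enharmonic notes sound the same pitch but are spelled with different letter names
C## and D name the same pitch class
= D5


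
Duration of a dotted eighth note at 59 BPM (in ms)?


Let's work it out.
One quarter-note beat = 60000 / BPM = 60000 / 59 ms
Dotted eighth note = 3/4 × quarter note
Duration = 3/4 × 60000 / 59 = 45000 / 59
= 762.7 ms


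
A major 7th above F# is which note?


Working:
A 7th spans 7 letter names, so from F we land on E
A major 7th = 11 semitones above F#
Spell E at that pitch: E#
= E#


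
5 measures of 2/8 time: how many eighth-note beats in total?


Reasoning:
Time signature 2/8: the bottom number 8 means the eighth note gets one count
The top number 2 means 2 eighth-note beats per measure
Total = 2 × 5 measures
= 10 eighth-note beats


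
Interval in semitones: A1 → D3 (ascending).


Let's work it out.
Absolute semitone position = octave×12 + chromatic position
A1: 1×12 + 9 = 21
D3: 3×12 + 2 = 38
Difference = 38 - 21 = 17
= 17 semitones


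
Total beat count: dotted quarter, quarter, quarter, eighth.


Beat values:
  dotted quarter = 1.5 beats
  quarter = 1 beat
  quarter = 1 beat
  eighth = 0.5 beats
Sum = 1.5 + 1 + 1 + 0.5
= 4 beats


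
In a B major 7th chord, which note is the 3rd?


Solution.
Major 7th chord = root + major 3rd + perfect 5th + major 7th
Seventh chords stack in thirds, so the letter names are B-D-F-A
Root: B
Major 3rd above B: D#
Perfect 5th above B: F#
Major 7th above B: A#
The 3rd = D#


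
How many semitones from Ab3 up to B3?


Absolute semitone position = octave×12 + chromatic position
Ab3: 3×12 + 8 = 44
B3: 3×12 + 11 = 47
Difference = 47 - 44 = 3
= 3 semitones


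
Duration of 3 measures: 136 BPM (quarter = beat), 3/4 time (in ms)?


Step by step:
Quarter-note beat duration = 60000 / 136 ms
Beats per measure (3/4) = 3
One measure = 3 × 60000 / 136 = 180000 / 136 ms
3 measures = 3 × 180000 / 136 = 540000 / 136
= 3970.6 ms


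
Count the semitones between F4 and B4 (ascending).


Solution.
Absolute semitone position = octave×12 + chromatic position
F4: 4×12 + 5 = 53
B4: 4×12 + 11 = 59
Difference = 59 - 53 = 6
= 6 semitones


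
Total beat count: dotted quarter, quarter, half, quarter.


Solution.
Beat values:
  dotted quarter = 1.5 beats
  quarter = 1 beat
  half = 2 beats
  quarter = 1 beat
Sum = 1.5 + 1 + 2 + 1
= 5.5 beats


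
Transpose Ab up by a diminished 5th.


Working:
diminished 5th: 5 letter names, 6 semitones
Letter: A + 4 → E
Pitch: Ab + 6 semitones, spelled as an E → Ebb
= Ebb


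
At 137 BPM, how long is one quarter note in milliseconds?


Working:
One quarter-note beat = 60000 / BPM = 60000 / 137 ms
Duration = 60000 / 137
= 438.0 ms


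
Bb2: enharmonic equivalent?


Enharmonic notes sound the same pitch but are spelled with different letter names
Bb and A# name the same pitch class
= A#2


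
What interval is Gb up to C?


Solution.
Letter names: G → C spans 4 letter names → a 4th
Semitones: Gb → C = 6 half-steps
A 4th of 6 semitones is an augmented 4th
= augmented 4th


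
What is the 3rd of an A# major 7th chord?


Major 7th chord = root + major 3rd + perfect 5th + major 7th
Seventh chords stack in thirds, so the letter names are A-C-E-G
Root: A#
Major 3rd above A#: C##
Perfect 5th above A#: E#
Major 7th above A#: G##
The 3rd = C##


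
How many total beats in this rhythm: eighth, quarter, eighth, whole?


Step by step:
Beat values:
  eighth = 0.5 beats
  quarter = 1 beat
  eighth = 0.5 beats
  whole = 4 beats
Sum = 0.5 + 1 + 0.5 + 4
= 6 beats


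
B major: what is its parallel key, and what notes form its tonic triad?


Solution.
Parallel keys share the same tonic but differ in mode
B major → parallel is B minor
Tonic triad of B minor = B D F#
= B minor; triad = B D F#


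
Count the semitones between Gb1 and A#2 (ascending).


Step by step:
Absolute semitone position = octave×12 + chromatic position
Gb1: 1×12 + 6 = 18
A#2: 2×12 + 10 = 34
Difference = 34 - 18 = 16
= 16 semitones


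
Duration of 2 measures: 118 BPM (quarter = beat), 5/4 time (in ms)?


Working:
Quarter-note beat duration = 60000 / 118 ms
Beats per measure (5/4) = 5
One measure = 5 × 60000 / 118 = 300000 / 118 ms
2 measures = 2 × 300000 / 118 = 600000 / 118
= 5084.7 ms


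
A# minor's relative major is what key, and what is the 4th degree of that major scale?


Working:
The relative major shares the key signature and is a minor 3rd above the minor tonic
A minor 3rd above A# is C#
→ relative major of A# minor is C# major
C# major scale: C# D# E# F# G# A# B#
= C# major; 4th degree = F#


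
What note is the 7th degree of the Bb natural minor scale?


Working:
Natural minor scale pattern: W-H-W-W-H-W-W (2-1-2-2-1-2-2 semitones)
Starting from Bb:
  Bb + 2 semitones → C
  C + 1 semitone → Db
  Db + 2 semitones → Eb
  Eb + 2 semitones → F
  F + 1 semitone → Gb
  Gb + 2 semitones → Ab
  Ab + 2 semitones → Bb
Scale: Bb C Db Eb F Gb Ab
Degree 7 = Ab


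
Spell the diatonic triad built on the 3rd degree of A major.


Let's work it out.
A major scale: A B C# D E F# G#
Diatonic triad on degree 3 stacks scale notes 3, 5, 7: C# E G#
C#→E = 3 semitones; C#→G# = 7 semitones → minor triad
= C# E G# (minor)


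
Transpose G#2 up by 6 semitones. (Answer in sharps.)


G#2: chromatic position 8 in octave 2 → absolute = 2×12 + 8 = 32
Transpose up 6: 32 + 6 = 38
38 = 3×12 + 2 → D in octave 3
Result = D3


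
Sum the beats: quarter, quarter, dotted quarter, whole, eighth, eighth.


Solution.
Beat values:
  quarter = 1 beat
  quarter = 1 beat
  dotted quarter = 1.5 beats
  whole = 4 beats
  eighth = 0.5 beats
  eighth = 0.5 beats
Sum = 1 + 1 + 1.5 + 4 + 0.5 + 0.5
= 8.5 beats


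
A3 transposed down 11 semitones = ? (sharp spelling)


Solution.
A3: chromatic position 9 in octave 3 → absolute = 3×12 + 9 = 45
Transpose down 11: 45 - 11 = 34
34 = 2×12 + 10 → A# in octave 2
Result = A#2


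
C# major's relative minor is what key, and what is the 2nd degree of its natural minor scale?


Solution.
The relative minor shares the major's key signature and starts on its 6th degree
6th degree = a major 6th above the tonic; a major 6th above C# is A#
→ relative minor of C# major is A# minor
A# natural minor scale: A# B# C# D# E# F# G#
= A# minor; 2nd degree = B#


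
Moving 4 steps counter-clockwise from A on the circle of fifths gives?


Working:
Each counter-clockwise step moves down a perfect 5th (= up a perfect 4th)
From A: A → D → G → C → F
= F


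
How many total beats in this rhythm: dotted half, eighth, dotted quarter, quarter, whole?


Solution.
Beat values:
  dotted half = 3 beats
  eighth = 0.5 beats
  dotted quarter = 1.5 beats
  quarter = 1 beat
  whole = 4 beats
Sum = 3 + 0.5 + 1.5 + 1 + 4
= 10 beats


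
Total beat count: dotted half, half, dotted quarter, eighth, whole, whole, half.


Reasoning:
Beat values:
  dotted half = 3 beats
  half = 2 beats
  dotted quarter = 1.5 beats
  eighth = 0.5 beats
  whole = 4 beats
  whole = 4 beats
  half = 2 beats
Sum = 3 + 2 + 1.5 + 0.5 + 4 + 4 + 2
= 17 beats


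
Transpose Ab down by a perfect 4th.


perfect 4th: 4 letter names, 5 semitones
Letter: A - 3 → E
Pitch: Ab - 5 semitones, spelled as an E → Eb
= Eb


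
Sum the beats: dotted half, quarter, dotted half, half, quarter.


Let's work it out.
Beat values:
  dotted half = 3 beats
  quarter = 1 beat
  dotted half = 3 beats
  half = 2 beats
  quarter = 1 beat
Sum = 3 + 1 + 3 + 2 + 1
= 10 beats


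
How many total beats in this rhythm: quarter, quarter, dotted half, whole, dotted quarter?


Reasoning:
Beat values:
  quarter = 1 beat
  quarter = 1 beat
  dotted half = 3 beats
  whole = 4 beats
  dotted quarter = 1.5 beats
Sum = 1 + 1 + 3 + 4 + 1.5
= 10.5 beats


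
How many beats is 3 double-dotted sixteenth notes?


Let's work it out.
Base sixteenth note = 1/4 beats
Dot 1 adds half the previous value: +1/8
Dot 2 adds half the previous value: +1/16
One double-dotted sixteenth = 1/4 + 1/8 + 1/16 = 7/16
3 of them = 3 × 7/16 = 21/16
= 21/16 beats


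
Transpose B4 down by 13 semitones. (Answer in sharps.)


B4: chromatic position 11 in octave 4 → absolute = 4×12 + 11 = 59
Transpose down 13: 59 - 13 = 46
46 = 3×12 + 10 → A# in octave 3
Result = A#3


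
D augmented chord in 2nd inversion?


Step by step:
Root position: D F# A#
2nd inversion: move root and 3rd up an octave
Bass note: A#
Notes (bottom to top) = A# D F#


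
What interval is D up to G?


Letter names: D → G spans 4 letter names → a 4th
Semitones: D → G = 5 half-steps
A 4th of 5 semitones is a perfect 4th
= perfect 4th


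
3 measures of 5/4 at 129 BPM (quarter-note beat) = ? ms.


Working:
Quarter-note beat duration = 60000 / 129 ms
Beats per measure (5/4) = 5
One measure = 5 × 60000 / 129 = 300000 / 129 ms
3 measures = 3 × 300000 / 129 = 900000 / 129
= 6976.7 ms


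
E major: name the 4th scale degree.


Step by step:
Major scale pattern: W-W-H-W-W-W-H (2-2-1-2-2-2-1 semitones)
Starting from E:
  E + 2 semitones → F#
  F# + 2 semitones → G#
  G# + 1 semitone → A
  A + 2 semitones → B
  B + 2 semitones → C#
  C# + 2 semitones → D#
  D# + 1 semitone → E
Scale: E F# G# A B C# D#
Degree 4 = A


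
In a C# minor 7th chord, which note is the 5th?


Let's work it out.
Minor 7th chord = root + minor 3rd + perfect 5th + minor 7th
Seventh chords stack in thirds, so the letter names are C-E-G-B
Root: C#
Minor 3rd above C#: E
Perfect 5th above C#: G#
Minor 7th above C#: B
The 5th = G#


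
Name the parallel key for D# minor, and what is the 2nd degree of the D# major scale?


Parallel keys share the same tonic but differ in mode
D# minor → parallel is D# major
D# major scale: D# E# F## G# A# B# C##
= D# major; 2nd degree = E#


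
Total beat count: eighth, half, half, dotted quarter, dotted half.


Working:
Beat values:
  eighth = 0.5 beats
  half = 2 beats
  half = 2 beats
  dotted quarter = 1.5 beats
  dotted half = 3 beats
Sum = 0.5 + 2 + 2 + 1.5 + 3
= 9 beats


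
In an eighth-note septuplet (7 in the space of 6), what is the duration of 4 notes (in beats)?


Reasoning:
Septuplet: 7 notes occupy the space of 6 eighth notes
Space = 6 × 1/2 = 3 beats
Each septuplet note = 3 / 7 = 3/7 beats
4 notes = 4 × 3/7 = 12/7
= 12/7 beats


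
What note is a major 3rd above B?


Step by step:
A 3rd spans 3 letter names, so from B we land on D
A major 3rd = 4 semitones above B
Spell D at that pitch: D#
= D#


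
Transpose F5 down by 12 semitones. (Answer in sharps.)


Reasoning:
F5: chromatic position 5 in octave 5 → absolute = 5×12 + 5 = 65
Transpose down 12: 65 - 12 = 53
53 = 4×12 + 5 → F in octave 4
Result = F4


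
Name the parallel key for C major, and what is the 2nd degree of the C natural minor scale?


Solution.
Parallel keys share the same tonic but differ in mode
C major → parallel is C minor
C natural minor scale: C D Eb F G Ab Bb
= C minor; 2nd degree = D


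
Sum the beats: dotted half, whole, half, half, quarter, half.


Step by step:
Beat values:
  dotted half = 3 beats
  whole = 4 beats
  half = 2 beats
  half = 2 beats
  quarter = 1 beat
  half = 2 beats
Sum = 3 + 4 + 2 + 2 + 1 + 2
= 14 beats


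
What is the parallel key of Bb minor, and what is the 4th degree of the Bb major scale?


Working:
Parallel keys share the same tonic but differ in mode
Bb minor → parallel is Bb major
Bb major scale: Bb C D Eb F G A
= Bb major; 4th degree = Eb


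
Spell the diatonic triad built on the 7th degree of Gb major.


Step by step:
Gb major scale: Gb Ab Bb Cb Db Eb F
Diatonic triad on degree 7 stacks scale notes 7, 2, 4: F Ab Cb
F→Ab = 3 semitones; F→Cb = 6 semitones → diminished triad
= F Ab Cb (diminished)


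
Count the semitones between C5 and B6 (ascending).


Step by step:
Absolute semitone position = octave×12 + chromatic position
C5: 5×12 + 0 = 60
B6: 6×12 + 11 = 83
Difference = 83 - 60 = 23
= 23 semitones


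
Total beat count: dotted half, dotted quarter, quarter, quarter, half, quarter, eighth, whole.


Beat values:
  dotted half = 3 beats
  dotted quarter = 1.5 beats
  quarter = 1 beat
  quarter = 1 beat
  half = 2 beats
  quarter = 1 beat
  eighth = 0.5 beats
  whole = 4 beats
Sum = 3 + 1.5 + 1 + 1 + 2 + 1 + 0.5 + 4
= 14 beats


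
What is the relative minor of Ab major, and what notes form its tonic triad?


Let's work it out.
The relative minor shares the major's key signature and starts on its 6th degree
6th degree = a major 6th above the tonic; a major 6th above Ab is F
→ relative minor of Ab major is F minor
Tonic triad of F minor = root + minor 3rd + perfect 5th = F Ab C
= F minor; triad = F Ab C


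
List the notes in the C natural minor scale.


Reasoning:
Natural minor scale pattern: W-H-W-W-H-W-W (2-1-2-2-1-2-2 semitones)
Starting from C:
  C + 2 semitones → D
  D + 1 semitone → Eb
  Eb + 2 semitones → F
  F + 2 semitones → G
  G + 1 semitone → Ab
  Ab + 2 semitones → Bb
  Bb + 2 semitones → C
Scale = C D Eb F G Ab Bb


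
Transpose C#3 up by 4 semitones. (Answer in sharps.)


C#3: chromatic position 1 in octave 3 → absolute = 3×12 + 1 = 37
Transpose up 4: 37 + 4 = 41
41 = 3×12 + 5 → F in octave 3
Result = F3


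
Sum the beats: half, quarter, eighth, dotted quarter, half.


Reasoning:
Beat values:
  half = 2 beats
  quarter = 1 beat
  eighth = 0.5 beats
  dotted quarter = 1.5 beats
  half = 2 beats
Sum = 2 + 1 + 0.5 + 1.5 + 2
= 7 beats


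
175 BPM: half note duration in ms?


Reasoning:
One quarter-note beat = 60000 / BPM = 60000 / 175 ms
Half note = 2 × quarter note
Duration = 2 × 60000 / 175 = 120000 / 175
= 685.7 ms


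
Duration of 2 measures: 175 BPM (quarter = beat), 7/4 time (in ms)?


Quarter-note beat duration = 60000 / 175 ms
Beats per measure (7/4) = 7
One measure = 7 × 60000 / 175 = 420000 / 175 ms
2 measures = 2 × 420000 / 175 = 840000 / 175
= 4800.0 ms


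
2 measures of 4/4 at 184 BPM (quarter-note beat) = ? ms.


Solution.
Quarter-note beat duration = 60000 / 184 ms
Beats per measure (4/4) = 4
One measure = 4 × 60000 / 184 = 240000 / 184 ms
2 measures = 2 × 240000 / 184 = 480000 / 184
= 2608.7 ms


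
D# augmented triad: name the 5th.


Reasoning:
Augmented triad = root + major 3rd (4 semitones) + augmented 5th (8 semitones)
A triad on D# stacks thirds, so the chord tones use letter names D-F-A
Root: D#
Major 3rd above D#: F##
Augmented 5th above D#: A##
The 5th = A##


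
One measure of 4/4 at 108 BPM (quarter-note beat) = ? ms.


Solution.
Quarter-note beat duration = 60000 / 108 ms
Beats per measure (4/4) = 4
One measure = 4 × 60000 / 108 = 240000 / 108 ms
= 2222.2 ms


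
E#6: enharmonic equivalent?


Working:
Enharmonic notes sound the same pitch but are spelled with different letter names
E# and F name the same pitch class
= F6


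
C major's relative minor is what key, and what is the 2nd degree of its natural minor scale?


Let's work it out.
The relative minor shares the major's key signature and starts on its 6th degree
6th degree = a major 6th above the tonic; a major 6th above C is A
→ relative minor of C major is A minor
A natural minor scale: A B C D E F G
= A minor; 2nd degree = B


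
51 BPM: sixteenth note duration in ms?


Step by step:
One quarter-note beat = 60000 / BPM = 60000 / 51 ms
Sixteenth note = 1/4 × quarter note
Duration = 1/4 × 60000 / 51 = 15000 / 51
= 294.1 ms


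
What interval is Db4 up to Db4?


Solution.
Letter names: D → D spans 1 letter name → a unison
Semitones: Db4 → Db4 = 0 half-steps
A unison of 0 semitones is a perfect unison
= perfect unison


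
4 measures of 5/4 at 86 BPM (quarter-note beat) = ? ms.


Quarter-note beat duration = 60000 / 86 ms
Beats per measure (5/4) = 5
One measure = 5 × 60000 / 86 = 300000 / 86 ms
4 measures = 4 × 300000 / 86 = 1200000 / 86
= 13953.5 ms


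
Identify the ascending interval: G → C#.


Solution.
Letter names: G → C spans 4 letter names → a 4th
Semitones: G → C# = 6 half-steps
A 4th of 6 semitones is an augmented 4th
= augmented 4th


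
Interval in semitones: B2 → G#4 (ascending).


Step by step:
Absolute semitone position = octave×12 + chromatic position
B2: 2×12 + 11 = 35
G#4: 4×12 + 8 = 56
Difference = 56 - 35 = 21
= 21 semitones


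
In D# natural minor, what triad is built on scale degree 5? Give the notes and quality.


D# natural minor scale: D# E# F# G# A# B C#
Diatonic triad on degree 5 stacks scale notes 5, 7, 2: A# C# E#
A#→C# = 3 semitones; A#→E# = 7 semitones → minor triad
= A# C# E# (minor)


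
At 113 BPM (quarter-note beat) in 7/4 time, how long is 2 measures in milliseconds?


Step by step:
Quarter-note beat duration = 60000 / 113 ms
Beats per measure (7/4) = 7
One measure = 7 × 60000 / 113 = 420000 / 113 ms
2 measures = 2 × 420000 / 113 = 840000 / 113
= 7433.6 ms


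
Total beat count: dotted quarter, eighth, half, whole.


Solution.
Beat values:
  dotted quarter = 1.5 beats
  eighth = 0.5 beats
  half = 2 beats
  whole = 4 beats
Sum = 1.5 + 0.5 + 2 + 4
= 8 beats


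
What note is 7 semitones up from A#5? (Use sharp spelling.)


Reasoning:
A#5: chromatic position 10 in octave 5 → absolute = 5×12 + 10 = 70
Transpose up 7: 70 + 7 = 77
77 = 6×12 + 5 → F in octave 6
Result = F6


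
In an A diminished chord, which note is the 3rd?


Solution.
Diminished triad = root + minor 3rd (3 semitones) + diminished 5th (6 semitones)
A triad on A stacks thirds, so the chord tones use letter names A-C-E
Root: A
Minor 3rd above A: C
Diminished 5th above A: Eb
The 3rd = C


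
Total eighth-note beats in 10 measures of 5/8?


Time signature 5/8: the bottom number 8 means the eighth note gets one count
The top number 5 means 5 eighth-note beats per measure
Total = 5 × 10 measures
= 50 eighth-note beats


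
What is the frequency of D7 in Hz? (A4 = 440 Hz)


Solution.
f = 440 × 2^(n/12) where n = semitones from A4
D7: 29 semitones from A4
f = 440 × 2^(29/12)
f = 2349.32 Hz


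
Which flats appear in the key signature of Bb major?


Flat major keys: C(0), F(1), Bb(2), Eb(3), Ab(4), Db(5), Gb(6), Cb(7)
Bb major has 2 flats
Order of flats: Bb Eb Ab Db Gb Cb Fb → first 2: Bb, Eb
= Bb, Eb


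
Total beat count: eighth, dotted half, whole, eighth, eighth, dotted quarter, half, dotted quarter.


Reasoning:
Beat values:
  eighth = 0.5 beats
  dotted half = 3 beats
  whole = 4 beats
  eighth = 0.5 beats
  eighth = 0.5 beats
  dotted quarter = 1.5 beats
  half = 2 beats
  dotted quarter = 1.5 beats
Sum = 0.5 + 3 + 4 + 0.5 + 0.5 + 1.5 + 2 + 1.5
= 13.5 beats


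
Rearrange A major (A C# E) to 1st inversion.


Working:
Root position: A C# E
1st inversion: move root up an octave
Bass note: C#
Notes (bottom to top) = C# E A


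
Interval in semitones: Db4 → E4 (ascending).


Working:
Absolute semitone position = octave×12 + chromatic position
Db4: 4×12 + 1 = 49
E4: 4×12 + 4 = 52
Difference = 52 - 49 = 3
= 3 semitones


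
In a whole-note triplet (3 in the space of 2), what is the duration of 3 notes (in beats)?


Solution.
Triplet: 3 notes occupy the space of 2 whole notes
Space = 2 × 4 = 8 beats
Each triplet note = 8 / 3 = 8/3 beats
3 notes = 3 × 8/3 = 8
= 8 beats


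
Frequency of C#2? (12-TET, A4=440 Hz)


Working:
f = 440 × 2^(n/12) where n = semitones from A4
C#2: -32 semitones from A4
f = 440 × 2^(-32/12)
f = 69.30 Hz


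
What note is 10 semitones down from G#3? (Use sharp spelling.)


Step by step:
G#3: chromatic position 8 in octave 3 → absolute = 3×12 + 8 = 44
Transpose down 10: 44 - 10 = 34
34 = 2×12 + 10 → A# in octave 2
Result = A#2


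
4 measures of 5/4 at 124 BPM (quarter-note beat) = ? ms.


Quarter-note beat duration = 60000 / 124 ms
Beats per measure (5/4) = 5
One measure = 5 × 60000 / 124 = 300000 / 124 ms
4 measures = 4 × 300000 / 124 = 1200000 / 124
= 9677.4 ms


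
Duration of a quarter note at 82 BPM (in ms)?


One quarter-note beat = 60000 / BPM = 60000 / 82 ms
Duration = 60000 / 82
= 731.7 ms


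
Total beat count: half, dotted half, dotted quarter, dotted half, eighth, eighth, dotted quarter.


Working:
Beat values:
  half = 2 beats
  dotted half = 3 beats
  dotted quarter = 1.5 beats
  dotted half = 3 beats
  eighth = 0.5 beats
  eighth = 0.5 beats
  dotted quarter = 1.5 beats
Sum = 2 + 3 + 1.5 + 3 + 0.5 + 0.5 + 1.5
= 12 beats


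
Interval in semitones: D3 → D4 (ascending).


Step by step:
Absolute semitone position = octave×12 + chromatic position
D3: 3×12 + 2 = 38
D4: 4×12 + 2 = 50
Difference = 50 - 38 = 12
= 12 semitones


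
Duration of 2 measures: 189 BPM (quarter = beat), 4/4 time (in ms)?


Working:
Quarter-note beat duration = 60000 / 189 ms
Beats per measure (4/4) = 4
One measure = 4 × 60000 / 189 = 240000 / 189 ms
2 measures = 2 × 240000 / 189 = 480000 / 189
= 2539.7 ms


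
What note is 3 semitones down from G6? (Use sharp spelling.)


G6: chromatic position 7 in octave 6 → absolute = 6×12 + 7 = 79
Transpose down 3: 79 - 3 = 76
76 = 6×12 + 4 → E in octave 6
Result = E6


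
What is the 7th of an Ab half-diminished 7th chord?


Let's work it out.
Half-diminished 7th chord = root + minor 3rd + diminished 5th + minor 7th
Seventh chords stack in thirds, so the letter names are A-C-E-G
Root: Ab
Minor 3rd above Ab: Cb
Diminished 5th above Ab: Ebb
Minor 7th above Ab: Gb
The 7th = Gb


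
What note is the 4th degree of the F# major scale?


Major scale pattern: W-W-H-W-W-W-H (2-2-1-2-2-2-1 semitones)
Starting from F#:
  F# + 2 semitones → G#
  G# + 2 semitones → A#
  A# + 1 semitone → B
  B + 2 semitones → C#
  C# + 2 semitones → D#
  D# + 2 semitones → E#
  E# + 1 semitone → F#
Scale: F# G# A# B C# D# E#
Degree 4 = B


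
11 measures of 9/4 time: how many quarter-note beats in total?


Step by step:
Time signature 9/4: the bottom number 4 means the quarter note gets one count
The top number 9 means 9 quarter-note beats per measure
Total = 9 × 11 measures
= 99 quarter-note beats


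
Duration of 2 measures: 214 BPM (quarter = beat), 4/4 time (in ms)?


Step by step:
Quarter-note beat duration = 60000 / 214 ms
Beats per measure (4/4) = 4
One measure = 4 × 60000 / 214 = 240000 / 214 ms
2 measures = 2 × 240000 / 214 = 480000 / 214
= 2243.0 ms


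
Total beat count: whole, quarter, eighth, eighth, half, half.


Step by step:
Beat values:
  whole = 4 beats
  quarter = 1 beat
  eighth = 0.5 beats
  eighth = 0.5 beats
  half = 2 beats
  half = 2 beats
Sum = 4 + 1 + 0.5 + 0.5 + 2 + 2
= 10 beats


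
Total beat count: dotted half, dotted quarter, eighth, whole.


Beat values:
  dotted half = 3 beats
  dotted quarter = 1.5 beats
  eighth = 0.5 beats
  whole = 4 beats
Sum = 3 + 1.5 + 0.5 + 4
= 9 beats


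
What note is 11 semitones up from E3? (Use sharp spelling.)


Let's work it out.
E3: chromatic position 4 in octave 3 → absolute = 3×12 + 4 = 40
Transpose up 11: 40 + 11 = 51
51 = 4×12 + 3 → D# in octave 4
Result = D#4


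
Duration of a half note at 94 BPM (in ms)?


Reasoning:
One quarter-note beat = 60000 / BPM = 60000 / 94 ms
Half note = 2 × quarter note
Duration = 2 × 60000 / 94 = 120000 / 94
= 1276.6 ms


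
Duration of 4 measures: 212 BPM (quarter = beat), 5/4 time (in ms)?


Quarter-note beat duration = 60000 / 212 ms
Beats per measure (5/4) = 5
One measure = 5 × 60000 / 212 = 300000 / 212 ms
4 measures = 4 × 300000 / 212 = 1200000 / 212
= 5660.4 ms


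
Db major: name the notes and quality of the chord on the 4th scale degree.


Db major scale: Db Eb F Gb Ab Bb C
Diatonic triad on degree 4 stacks scale notes 4, 6, 1: Gb Bb Db
Gb→Bb = 4 semitones; Gb→Db = 7 semitones → major triad
= Gb Bb Db (major)


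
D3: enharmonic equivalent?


Step by step:
Enharmonic notes sound the same pitch but are spelled with different letter names
D and Ebb name the same pitch class
= Ebb3


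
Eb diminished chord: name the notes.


Diminished triad = root + minor 3rd (3 semitones) + diminished 5th (6 semitones)
A triad on Eb stacks thirds, so the chord tones use letter names E-G-B
Root: Eb
Minor 3rd above Eb: Gb
Diminished 5th above Eb: Bbb
Chord = Eb Gb Bbb


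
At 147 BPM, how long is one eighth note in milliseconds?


One quarter-note beat = 60000 / BPM = 60000 / 147 ms
Eighth note = 1/2 × quarter note
Duration = 1/2 × 60000 / 147 = 30000 / 147
= 204.1 ms


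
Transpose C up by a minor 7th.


Reasoning:
minor 7th: 7 letter names, 10 semitones
Letter: C + 6 → B
Pitch: C + 10 semitones, spelled as a B → Bb
= Bb


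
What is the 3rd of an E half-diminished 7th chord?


Half-diminished 7th chord = root + minor 3rd + diminished 5th + minor 7th
Seventh chords stack in thirds, so the letter names are E-G-B-D
Root: E
Minor 3rd above E: G
Diminished 5th above E: Bb
Minor 7th above E: D
The 3rd = G


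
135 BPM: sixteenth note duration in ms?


Step by step:
One quarter-note beat = 60000 / BPM = 60000 / 135 ms
Sixteenth note = 1/4 × quarter note
Duration = 1/4 × 60000 / 135 = 15000 / 135
= 111.1 ms


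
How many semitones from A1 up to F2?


Solution.
Absolute semitone position = octave×12 + chromatic position
A1: 1×12 + 9 = 21
F2: 2×12 + 5 = 29
Difference = 29 - 21 = 8
= 8 semitones


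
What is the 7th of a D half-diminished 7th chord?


Working:
Half-diminished 7th chord = root + minor 3rd + diminished 5th + minor 7th
Seventh chords stack in thirds, so the letter names are D-F-A-C
Root: D
Minor 3rd above D: F
Diminished 5th above D: Ab
Minor 7th above D: C
The 7th = C


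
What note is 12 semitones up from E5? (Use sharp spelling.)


E5: chromatic position 4 in octave 5 → absolute = 5×12 + 4 = 64
Transpose up 12: 64 + 12 = 76
76 = 6×12 + 4 → E in octave 6
Result = E6


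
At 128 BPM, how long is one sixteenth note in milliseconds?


Let's work it out.
One quarter-note beat = 60000 / BPM = 60000 / 128 ms
Sixteenth note = 1/4 × quarter note
Duration = 1/4 × 60000 / 128 = 15000 / 128
= 117.2 ms
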